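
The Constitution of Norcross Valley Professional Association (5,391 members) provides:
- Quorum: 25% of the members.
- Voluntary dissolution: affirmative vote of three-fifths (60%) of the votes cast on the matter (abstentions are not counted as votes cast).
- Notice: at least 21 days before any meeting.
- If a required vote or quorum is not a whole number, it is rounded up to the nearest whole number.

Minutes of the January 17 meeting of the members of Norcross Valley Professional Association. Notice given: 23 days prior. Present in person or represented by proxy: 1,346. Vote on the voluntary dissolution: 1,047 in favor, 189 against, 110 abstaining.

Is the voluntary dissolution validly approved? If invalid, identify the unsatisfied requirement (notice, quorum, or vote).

Invalid — quorum requirement not satisfied.

Notice: 23 days given; 21 required. Satisfied.
Quorum: 25% of 5,391 = 1,347.75, rounded up to 1,348; 1,346 present. Not satisfied.
Vote: requires three-fifths of the votes cast (1,346 − 110 abstaining = 1,236); 3/5 of 1236 = 741.60, rounded up to 742, so 742 needed; 1,047 in favor. Satisfied.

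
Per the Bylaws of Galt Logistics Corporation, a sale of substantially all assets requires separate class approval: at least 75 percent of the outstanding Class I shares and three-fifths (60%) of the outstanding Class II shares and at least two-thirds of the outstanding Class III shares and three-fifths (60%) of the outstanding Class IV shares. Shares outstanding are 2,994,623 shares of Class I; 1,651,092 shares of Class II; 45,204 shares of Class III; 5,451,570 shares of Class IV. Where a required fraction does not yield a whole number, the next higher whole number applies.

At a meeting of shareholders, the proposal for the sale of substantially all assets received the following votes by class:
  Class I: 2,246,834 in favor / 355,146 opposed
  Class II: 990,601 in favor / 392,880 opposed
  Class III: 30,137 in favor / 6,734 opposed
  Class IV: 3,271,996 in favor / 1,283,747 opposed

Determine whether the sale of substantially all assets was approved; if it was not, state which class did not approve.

Class I: 3/4 of 2994623 = 2245967.25, rounded up to 2245968; 2,245,968 required, 2,246,834 in favor — approved.
Class II: 3/5 of 1651092 = 990655.20, rounded up to 990656; 990,656 required, 990,601 in favor — not approved.
Class III: 2/3 of 45204 = 30136; 30,136 required, 30,137 in favor — approved.
Class IV: 3/5 of 5451570 = 3270942; 3,270,942 required, 3,271,996 in favor — approved.

Not approved — the Class II shares did not give the required vote.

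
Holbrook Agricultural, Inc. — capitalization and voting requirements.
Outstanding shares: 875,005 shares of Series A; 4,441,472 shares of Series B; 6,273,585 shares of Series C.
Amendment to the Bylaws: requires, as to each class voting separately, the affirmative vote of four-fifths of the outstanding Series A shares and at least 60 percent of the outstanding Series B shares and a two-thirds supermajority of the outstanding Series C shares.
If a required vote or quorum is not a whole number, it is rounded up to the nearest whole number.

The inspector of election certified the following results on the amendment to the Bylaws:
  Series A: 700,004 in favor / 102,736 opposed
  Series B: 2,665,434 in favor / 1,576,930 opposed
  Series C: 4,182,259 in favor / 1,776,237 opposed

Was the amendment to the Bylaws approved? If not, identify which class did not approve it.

Series A: 4/5 of 875005 = 700004; 700,004 required, 700,004 in favor — approved.
Series B: 3/5 of 4441472 = 2664883.20, rounded up to 2664884; 2,664,884 required, 2,665,434 in favor — approved.
Series C: 2/3 of 6273585 = 4182390; 4,182,390 required, 4,182,259 in favor — not approved.

Not approved — the Series C shares did not give the required vote.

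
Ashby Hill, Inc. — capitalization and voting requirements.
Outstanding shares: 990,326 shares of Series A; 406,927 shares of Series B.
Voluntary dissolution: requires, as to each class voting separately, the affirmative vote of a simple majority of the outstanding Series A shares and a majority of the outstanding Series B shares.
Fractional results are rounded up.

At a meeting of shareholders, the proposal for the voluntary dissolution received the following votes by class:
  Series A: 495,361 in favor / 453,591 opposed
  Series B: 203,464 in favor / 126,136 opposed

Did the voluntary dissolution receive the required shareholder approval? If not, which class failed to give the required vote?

Series A: a majority of 990326 is 495164; 495,164 required, 495,361 in favor — approved.
Series B: a majority of 406927 is 203464; 203,464 required, 203,464 in favor — approved.

Approved — every class gave the required vote.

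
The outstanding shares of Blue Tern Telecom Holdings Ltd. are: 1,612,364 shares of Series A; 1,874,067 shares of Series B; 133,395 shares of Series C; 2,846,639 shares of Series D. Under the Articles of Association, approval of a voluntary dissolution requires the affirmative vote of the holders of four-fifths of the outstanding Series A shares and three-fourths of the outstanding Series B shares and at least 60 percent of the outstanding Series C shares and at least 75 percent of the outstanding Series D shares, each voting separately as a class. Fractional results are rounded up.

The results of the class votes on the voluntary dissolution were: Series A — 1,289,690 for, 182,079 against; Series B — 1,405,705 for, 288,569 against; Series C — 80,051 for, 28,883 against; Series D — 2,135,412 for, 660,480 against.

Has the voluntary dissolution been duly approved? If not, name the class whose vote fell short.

Series A: 4/5 of 1612364 = 1289891.20, rounded up to 1289892; 1,289,892 required, 1,289,690 in favor — not approved.
Series B: 3/4 of 1874067 = 1405550.25, rounded up to 1405551; 1,405,551 required, 1,405,705 in favor — approved.
Series C: 3/5 of 133395 = 80037; 80,037 required, 80,051 in favor — approved.
Series D: 3/4 of 2846639 = 2134979.25, rounded up to 2134980; 2,134,980 required, 2,135,412 in favor — approved.

Not approved — the Series A shares did not give the required vote.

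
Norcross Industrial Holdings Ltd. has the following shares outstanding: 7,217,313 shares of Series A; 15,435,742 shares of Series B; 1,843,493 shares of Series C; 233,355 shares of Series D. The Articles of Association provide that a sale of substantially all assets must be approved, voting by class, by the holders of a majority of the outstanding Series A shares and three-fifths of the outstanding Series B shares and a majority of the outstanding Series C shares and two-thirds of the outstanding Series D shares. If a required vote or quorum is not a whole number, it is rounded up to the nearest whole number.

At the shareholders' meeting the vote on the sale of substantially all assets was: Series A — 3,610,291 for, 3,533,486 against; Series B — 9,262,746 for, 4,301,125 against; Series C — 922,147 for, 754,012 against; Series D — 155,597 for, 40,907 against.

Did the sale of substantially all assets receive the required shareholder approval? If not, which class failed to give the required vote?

Series A: a majority of 7217313 is 3608657; 3,608,657 required, 3,610,291 in favor — approved.
Series B: 3/5 of 15435742 = 9261445.20, rounded up to 9261446; 9,261,446 required, 9,262,746 in favor — approved.
Series C: a majority of 1843493 is 921747; 921,747 required, 922,147 in favor — approved.
Series D: 2/3 of 233355 = 155570; 155,570 required, 155,597 in favor — approved.

Approved — every class gave the required vote.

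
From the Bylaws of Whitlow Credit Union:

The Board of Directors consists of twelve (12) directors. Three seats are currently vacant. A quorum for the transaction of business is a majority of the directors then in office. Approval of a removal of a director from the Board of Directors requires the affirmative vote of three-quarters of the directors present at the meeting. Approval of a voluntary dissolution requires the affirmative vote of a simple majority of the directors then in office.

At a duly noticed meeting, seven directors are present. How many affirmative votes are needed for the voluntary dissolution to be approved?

The voluntary dissolution requires a majority of the directors then in office (9).
A majority of 9 is 5.

5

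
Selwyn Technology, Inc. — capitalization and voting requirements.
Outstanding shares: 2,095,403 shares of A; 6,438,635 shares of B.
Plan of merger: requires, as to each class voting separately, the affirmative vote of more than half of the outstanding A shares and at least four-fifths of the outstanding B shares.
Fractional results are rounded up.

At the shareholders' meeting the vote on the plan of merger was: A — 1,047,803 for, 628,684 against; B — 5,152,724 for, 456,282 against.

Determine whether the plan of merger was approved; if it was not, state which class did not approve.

Approved — every class gave the required vote.

A: a majority of 2095403 is 1047702; 1,047,702 required, 1,047,803 in favor — approved.
B: 4/5 of 6438635 = 5150908; 5,150,908 required, 5,152,724 in favor — approved.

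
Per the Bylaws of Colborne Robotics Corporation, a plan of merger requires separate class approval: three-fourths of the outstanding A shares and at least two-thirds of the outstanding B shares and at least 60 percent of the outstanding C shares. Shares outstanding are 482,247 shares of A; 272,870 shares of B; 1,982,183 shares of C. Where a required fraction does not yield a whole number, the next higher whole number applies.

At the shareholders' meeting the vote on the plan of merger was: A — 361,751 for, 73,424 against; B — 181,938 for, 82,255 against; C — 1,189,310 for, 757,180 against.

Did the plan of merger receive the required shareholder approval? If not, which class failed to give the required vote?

Approved — every class gave the required vote.

A: 3/4 of 482247 = 361685.25, rounded up to 361686; 361,686 required, 361,751 in favor — approved.
B: 2/3 of 272870 = 181913.33, rounded up to 181914; 181,914 required, 181,938 in favor — approved.
C: 3/5 of 1982183 = 1189309.80, rounded up to 1189310; 1,189,310 required, 1,189,310 in favor — approved.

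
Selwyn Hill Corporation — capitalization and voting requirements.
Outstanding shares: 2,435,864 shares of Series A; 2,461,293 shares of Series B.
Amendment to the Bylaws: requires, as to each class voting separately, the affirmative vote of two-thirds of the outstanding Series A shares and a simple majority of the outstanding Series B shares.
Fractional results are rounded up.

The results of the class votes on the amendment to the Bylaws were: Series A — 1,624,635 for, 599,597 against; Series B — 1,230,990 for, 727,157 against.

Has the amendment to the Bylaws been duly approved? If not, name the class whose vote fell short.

Approved — every class gave the required vote.

Series A: 2/3 of 2435864 = 1623909.33, rounded up to 1623910; 1,623,910 required, 1,624,635 in favor — approved.
Series B: a majority of 2461293 is 1230647; 1,230,647 required, 1,230,990 in favor — approved.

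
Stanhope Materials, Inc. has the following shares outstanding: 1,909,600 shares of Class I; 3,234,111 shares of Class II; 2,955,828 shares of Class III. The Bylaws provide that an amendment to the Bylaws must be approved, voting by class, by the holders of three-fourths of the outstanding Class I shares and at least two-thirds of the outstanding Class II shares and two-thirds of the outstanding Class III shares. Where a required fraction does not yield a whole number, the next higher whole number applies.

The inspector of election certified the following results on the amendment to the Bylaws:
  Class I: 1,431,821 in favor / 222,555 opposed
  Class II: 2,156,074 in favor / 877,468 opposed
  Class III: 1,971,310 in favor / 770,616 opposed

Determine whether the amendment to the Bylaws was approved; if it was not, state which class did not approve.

Not approved — the Class I shares did not give the required vote.

Class I: 3/4 of 1909600 = 1432200; 1,432,200 required, 1,431,821 in favor — not approved.
Class II: 2/3 of 3234111 = 2156074; 2,156,074 required, 2,156,074 in favor — approved.
Class III: 2/3 of 2955828 = 1970552; 1,970,552 required, 1,971,310 in favor — approved.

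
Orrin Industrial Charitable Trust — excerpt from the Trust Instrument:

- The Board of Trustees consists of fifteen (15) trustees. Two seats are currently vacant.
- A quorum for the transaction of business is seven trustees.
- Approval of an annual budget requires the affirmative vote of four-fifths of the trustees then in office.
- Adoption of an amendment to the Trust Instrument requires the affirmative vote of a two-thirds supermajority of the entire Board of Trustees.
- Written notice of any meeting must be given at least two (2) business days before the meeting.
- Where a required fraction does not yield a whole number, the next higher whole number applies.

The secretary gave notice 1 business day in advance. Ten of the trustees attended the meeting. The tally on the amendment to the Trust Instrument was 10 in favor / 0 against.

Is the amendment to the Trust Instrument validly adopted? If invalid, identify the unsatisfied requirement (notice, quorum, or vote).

Invalid — notice requirement not satisfied.

Notice: 1 business day given; 2 required (1 < 2). Not satisfied.
Quorum: 10 present; quorum is 7. Satisfied.
Vote: the amendment to the Trust Instrument requires two-thirds of the entire Board of Trustees (15). 2/3 of 15 = 10, so 10 affirmative votes are needed; 10 voted in favor. Satisfied.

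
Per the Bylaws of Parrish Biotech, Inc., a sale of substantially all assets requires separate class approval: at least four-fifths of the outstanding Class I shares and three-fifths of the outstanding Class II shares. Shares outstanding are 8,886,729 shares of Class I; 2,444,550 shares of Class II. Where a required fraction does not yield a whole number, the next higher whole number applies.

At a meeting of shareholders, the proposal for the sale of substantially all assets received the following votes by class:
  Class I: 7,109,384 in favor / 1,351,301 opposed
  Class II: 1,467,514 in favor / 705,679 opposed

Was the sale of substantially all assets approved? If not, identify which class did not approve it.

Class I: 4/5 of 8886729 = 7109383.20, rounded up to 7109384; 7,109,384 required, 7,109,384 in favor — approved.
Class II: 3/5 of 2444550 = 1466730; 1,466,730 required, 1,467,514 in favor — approved.

Approved — every class gave the required vote.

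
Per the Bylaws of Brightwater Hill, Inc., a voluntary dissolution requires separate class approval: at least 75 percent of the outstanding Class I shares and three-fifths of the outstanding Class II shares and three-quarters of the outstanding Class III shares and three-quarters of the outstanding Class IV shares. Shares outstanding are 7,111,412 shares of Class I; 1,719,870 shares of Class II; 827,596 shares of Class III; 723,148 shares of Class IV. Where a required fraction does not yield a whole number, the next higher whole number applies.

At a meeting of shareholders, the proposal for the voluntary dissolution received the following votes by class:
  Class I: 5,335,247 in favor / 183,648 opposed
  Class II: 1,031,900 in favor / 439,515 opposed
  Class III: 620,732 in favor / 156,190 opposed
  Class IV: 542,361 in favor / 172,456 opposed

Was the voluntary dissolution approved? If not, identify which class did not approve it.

Not approved — the Class II shares did not give the required vote.

Class I: 3/4 of 7111412 = 5333559; 5,333,559 required, 5,335,247 in favor — approved.
Class II: 3/5 of 1719870 = 1031922; 1,031,922 required, 1,031,900 in favor — not approved.
Class III: 3/4 of 827596 = 620697; 620,697 required, 620,732 in favor — approved.
Class IV: 3/4 of 723148 = 542361; 542,361 required, 542,361 in favor — approved.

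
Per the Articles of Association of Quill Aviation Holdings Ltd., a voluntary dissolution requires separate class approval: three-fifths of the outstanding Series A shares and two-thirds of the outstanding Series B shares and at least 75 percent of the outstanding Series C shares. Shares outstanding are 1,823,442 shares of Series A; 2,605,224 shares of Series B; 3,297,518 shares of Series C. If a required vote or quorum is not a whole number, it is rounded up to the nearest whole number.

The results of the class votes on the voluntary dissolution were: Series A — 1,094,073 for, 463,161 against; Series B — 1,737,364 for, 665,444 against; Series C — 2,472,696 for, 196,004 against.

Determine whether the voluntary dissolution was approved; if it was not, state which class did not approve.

Not approved — the Series C shares did not give the required vote.

Series A: 3/5 of 1823442 = 1094065.20, rounded up to 1094066; 1,094,066 required, 1,094,073 in favor — approved.
Series B: 2/3 of 2605224 = 1736816; 1,736,816 required, 1,737,364 in favor — approved.
Series C: 3/4 of 3297518 = 2473138.50, rounded up to 2473139; 2,473,139 required, 2,472,696 in favor — not approved.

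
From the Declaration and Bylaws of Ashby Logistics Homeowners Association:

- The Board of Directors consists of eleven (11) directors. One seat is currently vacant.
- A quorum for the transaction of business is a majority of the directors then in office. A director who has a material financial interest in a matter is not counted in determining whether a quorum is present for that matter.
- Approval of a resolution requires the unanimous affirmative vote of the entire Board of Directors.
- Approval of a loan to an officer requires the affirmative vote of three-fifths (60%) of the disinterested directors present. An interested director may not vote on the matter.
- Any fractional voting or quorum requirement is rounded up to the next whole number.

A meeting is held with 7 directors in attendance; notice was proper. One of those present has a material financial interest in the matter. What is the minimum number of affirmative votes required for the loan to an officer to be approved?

4

The loan to an officer requires three-fifths of the disinterested directors present (7 − 1 = 6).
3/5 of 6 = 3.60, rounded up to 4.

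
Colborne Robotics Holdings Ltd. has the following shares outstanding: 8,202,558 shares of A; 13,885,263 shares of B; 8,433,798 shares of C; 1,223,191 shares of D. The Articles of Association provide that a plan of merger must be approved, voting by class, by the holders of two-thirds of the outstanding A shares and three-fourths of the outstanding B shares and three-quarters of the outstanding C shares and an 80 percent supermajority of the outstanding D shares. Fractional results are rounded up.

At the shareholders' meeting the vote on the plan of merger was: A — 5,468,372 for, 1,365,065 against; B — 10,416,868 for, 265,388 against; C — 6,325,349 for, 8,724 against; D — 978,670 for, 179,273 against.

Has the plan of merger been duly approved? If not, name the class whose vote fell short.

Approved — every class gave the required vote.

A: 2/3 of 8202558 = 5468372; 5,468,372 required, 5,468,372 in favor — approved.
B: 3/4 of 13885263 = 10413947.25, rounded up to 10413948; 10,413,948 required, 10,416,868 in favor — approved.
C: 3/4 of 8433798 = 6325348.50, rounded up to 6325349; 6,325,349 required, 6,325,349 in favor — approved.
D: 4/5 of 1223191 = 978552.80, rounded up to 978553; 978,553 required, 978,670 in favor — approved.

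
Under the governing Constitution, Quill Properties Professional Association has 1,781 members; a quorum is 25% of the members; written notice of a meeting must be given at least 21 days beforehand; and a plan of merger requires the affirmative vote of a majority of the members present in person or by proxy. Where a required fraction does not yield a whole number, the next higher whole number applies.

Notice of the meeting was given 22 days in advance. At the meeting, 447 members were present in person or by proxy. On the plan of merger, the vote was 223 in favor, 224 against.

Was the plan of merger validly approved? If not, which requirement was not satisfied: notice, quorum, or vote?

Notice: 22 days given; 21 required. Satisfied.
Quorum: 25% of 1,781 = 445.25, rounded up to 446; 447 present. Satisfied.
Vote: requires a majority of those present (447); a majority of 447 is 224, so 224 needed; 223 in favor. Not satisfied.

Invalid — vote requirement not satisfied.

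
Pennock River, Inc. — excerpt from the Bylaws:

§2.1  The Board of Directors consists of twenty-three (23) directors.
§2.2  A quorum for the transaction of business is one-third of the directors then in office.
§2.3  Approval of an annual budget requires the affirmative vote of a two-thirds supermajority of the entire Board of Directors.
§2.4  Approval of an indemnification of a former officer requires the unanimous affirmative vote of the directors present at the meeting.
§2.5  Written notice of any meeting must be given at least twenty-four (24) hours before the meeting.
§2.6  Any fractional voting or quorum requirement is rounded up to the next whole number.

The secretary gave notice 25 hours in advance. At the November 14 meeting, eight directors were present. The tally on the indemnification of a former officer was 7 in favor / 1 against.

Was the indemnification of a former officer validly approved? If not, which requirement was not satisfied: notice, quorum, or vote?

Invalid — vote requirement not satisfied.

Notice: 25 hours given; 24 required (25 ≥ 24). Satisfied.
Quorum: 8 present; quorum is 8. Satisfied.
Vote: the indemnification of a former officer requires the unanimous vote of the directors present (8). Unanimous means all 8, so 8 affirmative votes are needed; 7 voted in favor. Not satisfied.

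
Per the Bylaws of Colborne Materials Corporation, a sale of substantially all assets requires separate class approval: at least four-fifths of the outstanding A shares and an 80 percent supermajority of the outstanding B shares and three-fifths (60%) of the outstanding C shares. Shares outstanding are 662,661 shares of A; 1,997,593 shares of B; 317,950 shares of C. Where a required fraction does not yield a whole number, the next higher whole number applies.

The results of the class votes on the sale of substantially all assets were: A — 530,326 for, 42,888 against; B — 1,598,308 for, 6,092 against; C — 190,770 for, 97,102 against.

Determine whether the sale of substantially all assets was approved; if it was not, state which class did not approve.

Approved — every class gave the required vote.

A: 4/5 of 662661 = 530128.80, rounded up to 530129; 530,129 required, 530,326 in favor — approved.
B: 4/5 of 1997593 = 1598074.40, rounded up to 1598075; 1,598,075 required, 1,598,308 in favor — approved.
C: 3/5 of 317950 = 190770; 190,770 required, 190,770 in favor — approved.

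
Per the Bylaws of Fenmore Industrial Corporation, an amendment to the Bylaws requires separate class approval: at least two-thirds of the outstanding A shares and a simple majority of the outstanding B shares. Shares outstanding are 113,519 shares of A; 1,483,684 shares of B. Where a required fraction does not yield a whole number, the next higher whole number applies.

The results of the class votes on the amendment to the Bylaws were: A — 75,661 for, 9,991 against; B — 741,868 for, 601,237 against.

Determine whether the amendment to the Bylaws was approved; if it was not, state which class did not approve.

Not approved — the A shares did not give the required vote.

A: 2/3 of 113519 = 75679.33, rounded up to 75680; 75,680 required, 75,661 in favor — not approved.
B: a majority of 1483684 is 741843; 741,843 required, 741,868 in favor — approved.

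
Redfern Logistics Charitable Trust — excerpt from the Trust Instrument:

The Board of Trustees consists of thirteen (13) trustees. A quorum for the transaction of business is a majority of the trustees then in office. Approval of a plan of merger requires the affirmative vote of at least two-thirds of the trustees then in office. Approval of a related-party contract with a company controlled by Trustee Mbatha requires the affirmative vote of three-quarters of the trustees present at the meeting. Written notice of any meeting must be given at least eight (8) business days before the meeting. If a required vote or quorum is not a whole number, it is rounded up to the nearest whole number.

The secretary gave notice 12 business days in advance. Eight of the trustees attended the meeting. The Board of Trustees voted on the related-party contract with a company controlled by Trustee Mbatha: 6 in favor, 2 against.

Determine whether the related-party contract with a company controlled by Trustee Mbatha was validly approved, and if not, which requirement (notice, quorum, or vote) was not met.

Valid — all requirements satisfied.

Notice: 12 business days given; 8 required (12 ≥ 8). Satisfied.
Quorum: 8 present; quorum is 7. Satisfied.
Vote: the related-party contract with a company controlled by Trustee Mbatha requires three-fourths of the trustees present (8). 3/4 of 8 = 6, so 6 affirmative votes are needed; 6 voted in favor. Satisfied.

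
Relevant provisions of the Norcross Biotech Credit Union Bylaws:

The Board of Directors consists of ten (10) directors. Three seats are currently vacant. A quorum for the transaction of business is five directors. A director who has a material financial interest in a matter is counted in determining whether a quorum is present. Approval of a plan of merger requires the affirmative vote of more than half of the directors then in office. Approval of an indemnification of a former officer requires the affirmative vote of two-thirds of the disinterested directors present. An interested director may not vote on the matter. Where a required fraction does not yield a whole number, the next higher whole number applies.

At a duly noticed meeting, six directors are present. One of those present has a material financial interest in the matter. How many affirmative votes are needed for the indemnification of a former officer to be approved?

4

The indemnification of a former officer requires two-thirds of the disinterested directors present (6 − 1 = 5).
2/3 of 5 = 3.33, rounded up to 4.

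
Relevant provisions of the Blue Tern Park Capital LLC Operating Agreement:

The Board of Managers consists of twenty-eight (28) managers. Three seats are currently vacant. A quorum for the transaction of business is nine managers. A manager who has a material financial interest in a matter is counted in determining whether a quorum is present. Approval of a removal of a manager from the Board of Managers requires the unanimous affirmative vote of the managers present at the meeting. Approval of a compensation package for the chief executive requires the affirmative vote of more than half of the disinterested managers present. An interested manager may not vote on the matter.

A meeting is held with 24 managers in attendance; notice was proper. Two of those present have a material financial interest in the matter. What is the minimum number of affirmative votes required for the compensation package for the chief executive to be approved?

12

The compensation package for the chief executive requires a majority of the disinterested managers present (24 − 2 = 22).
A majority of 22 is 12.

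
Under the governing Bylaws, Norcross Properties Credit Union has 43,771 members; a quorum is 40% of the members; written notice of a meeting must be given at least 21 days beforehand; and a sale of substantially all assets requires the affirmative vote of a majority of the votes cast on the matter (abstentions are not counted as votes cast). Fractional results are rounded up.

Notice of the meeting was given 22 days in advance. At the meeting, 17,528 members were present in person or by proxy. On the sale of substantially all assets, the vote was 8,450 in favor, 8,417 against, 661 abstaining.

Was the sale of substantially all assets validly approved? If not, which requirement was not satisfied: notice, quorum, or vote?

Valid — all requirements satisfied.

Notice: 22 days given; 21 required. Satisfied.
Quorum: 40% of 43,771 = 17,508.40, rounded up to 17,509; 17,528 present. Satisfied.
Vote: requires a majority of the votes cast (17,528 − 661 abstaining = 16,867); a majority of 16867 is 8434, so 8,434 needed; 8,450 in favor. Satisfied.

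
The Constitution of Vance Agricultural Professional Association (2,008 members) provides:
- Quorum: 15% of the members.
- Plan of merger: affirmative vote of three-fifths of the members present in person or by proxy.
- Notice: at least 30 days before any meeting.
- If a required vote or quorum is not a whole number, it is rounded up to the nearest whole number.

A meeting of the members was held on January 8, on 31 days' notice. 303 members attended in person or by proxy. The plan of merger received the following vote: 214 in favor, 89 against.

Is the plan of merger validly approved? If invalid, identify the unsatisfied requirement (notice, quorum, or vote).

Valid — all requirements satisfied.

Notice: 31 days given; 30 required. Satisfied.
Quorum: 15% of 2,008 = 301.20, rounded up to 302; 303 present. Satisfied.
Vote: requires three-fifths of those present (303); 3/5 of 303 = 181.80, rounded up to 182, so 182 needed; 214 in favor. Satisfied.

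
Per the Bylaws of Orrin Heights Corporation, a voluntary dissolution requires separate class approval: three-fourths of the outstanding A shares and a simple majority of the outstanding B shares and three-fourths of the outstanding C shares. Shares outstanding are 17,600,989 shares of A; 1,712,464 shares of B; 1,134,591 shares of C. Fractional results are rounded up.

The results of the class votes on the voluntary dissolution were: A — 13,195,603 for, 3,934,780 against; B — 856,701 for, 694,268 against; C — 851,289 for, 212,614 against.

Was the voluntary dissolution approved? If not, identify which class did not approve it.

A: 3/4 of 17600989 = 13200741.75, rounded up to 13200742; 13,200,742 required, 13,195,603 in favor — not approved.
B: a majority of 1712464 is 856233; 856,233 required, 856,701 in favor — approved.
C: 3/4 of 1134591 = 850943.25, rounded up to 850944; 850,944 required, 851,289 in favor — approved.

Not approved — the A shares did not give the required vote.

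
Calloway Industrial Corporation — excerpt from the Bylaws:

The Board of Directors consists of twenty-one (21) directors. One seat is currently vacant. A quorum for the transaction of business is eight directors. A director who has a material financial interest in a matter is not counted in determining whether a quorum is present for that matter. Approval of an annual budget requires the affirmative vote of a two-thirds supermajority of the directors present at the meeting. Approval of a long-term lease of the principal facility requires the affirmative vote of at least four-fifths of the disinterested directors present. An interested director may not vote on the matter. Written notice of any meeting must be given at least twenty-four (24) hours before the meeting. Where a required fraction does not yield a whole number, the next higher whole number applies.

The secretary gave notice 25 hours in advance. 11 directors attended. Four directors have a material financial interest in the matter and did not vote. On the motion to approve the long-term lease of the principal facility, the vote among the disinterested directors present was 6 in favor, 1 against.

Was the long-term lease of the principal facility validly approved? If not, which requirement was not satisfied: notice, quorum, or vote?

Notice: 25 hours given; 24 required (25 ≥ 24). Satisfied.
Quorum: 11 present, but the 4 interested directors do not count, leaving 7. Quorum is 8. Not satisfied.
Vote: the long-term lease of the principal facility requires four-fifths of the disinterested directors present (11 − 4 = 7). 4/5 of 7 = 5.60, rounded up to 6, so 6 affirmative votes are needed; 6 voted in favor. Satisfied. (Moot — without a quorum no business can be validly transacted.)

Invalid — quorum requirement not satisfied.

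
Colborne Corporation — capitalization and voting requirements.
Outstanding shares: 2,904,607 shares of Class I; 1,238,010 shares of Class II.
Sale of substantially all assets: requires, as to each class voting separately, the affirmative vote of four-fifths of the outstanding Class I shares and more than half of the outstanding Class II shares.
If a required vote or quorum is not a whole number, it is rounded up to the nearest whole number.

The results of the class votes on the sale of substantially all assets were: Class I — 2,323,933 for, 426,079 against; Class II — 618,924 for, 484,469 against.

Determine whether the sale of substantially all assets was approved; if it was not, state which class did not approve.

Class I: 4/5 of 2904607 = 2323685.60, rounded up to 2323686; 2,323,686 required, 2,323,933 in favor — approved.
Class II: a majority of 1238010 is 619006; 619,006 required, 618,924 in favor — not approved.

Not approved — the Class II shares did not give the required vote.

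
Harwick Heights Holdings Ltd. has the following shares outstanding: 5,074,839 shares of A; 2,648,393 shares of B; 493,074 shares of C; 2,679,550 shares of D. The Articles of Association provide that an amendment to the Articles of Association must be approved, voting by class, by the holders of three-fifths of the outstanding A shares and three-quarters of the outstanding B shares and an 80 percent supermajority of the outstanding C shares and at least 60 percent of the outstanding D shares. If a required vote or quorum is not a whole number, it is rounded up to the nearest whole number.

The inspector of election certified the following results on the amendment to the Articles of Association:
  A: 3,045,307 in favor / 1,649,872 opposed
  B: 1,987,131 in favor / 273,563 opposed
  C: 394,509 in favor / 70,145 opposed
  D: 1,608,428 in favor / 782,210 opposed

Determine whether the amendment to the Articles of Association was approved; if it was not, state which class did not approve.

Approved — every class gave the required vote.

A: 3/5 of 5074839 = 3044903.40, rounded up to 3044904; 3,044,904 required, 3,045,307 in favor — approved.
B: 3/4 of 2648393 = 1986294.75, rounded up to 1986295; 1,986,295 required, 1,987,131 in favor — approved.
C: 4/5 of 493074 = 394459.20, rounded up to 394460; 394,460 required, 394,509 in favor — approved.
D: 3/5 of 2679550 = 1607730; 1,607,730 required, 1,608,428 in favor — approved.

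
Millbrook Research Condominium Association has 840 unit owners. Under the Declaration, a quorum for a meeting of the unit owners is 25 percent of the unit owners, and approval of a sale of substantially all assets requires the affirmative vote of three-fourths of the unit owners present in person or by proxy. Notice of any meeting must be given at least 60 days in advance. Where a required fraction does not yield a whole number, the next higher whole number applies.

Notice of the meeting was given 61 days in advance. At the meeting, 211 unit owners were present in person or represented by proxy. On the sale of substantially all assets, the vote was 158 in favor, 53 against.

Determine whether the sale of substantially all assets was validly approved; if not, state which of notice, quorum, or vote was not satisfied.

Notice: 61 days given; 60 required. Satisfied.
Quorum: 25% of 840 = 210; 211 present. Satisfied.
Vote: requires three-fourths of those present (211); 3/4 of 211 = 158.25, rounded up to 159, so 159 needed; 158 in favor. Not satisfied.

Invalid — vote requirement not satisfied.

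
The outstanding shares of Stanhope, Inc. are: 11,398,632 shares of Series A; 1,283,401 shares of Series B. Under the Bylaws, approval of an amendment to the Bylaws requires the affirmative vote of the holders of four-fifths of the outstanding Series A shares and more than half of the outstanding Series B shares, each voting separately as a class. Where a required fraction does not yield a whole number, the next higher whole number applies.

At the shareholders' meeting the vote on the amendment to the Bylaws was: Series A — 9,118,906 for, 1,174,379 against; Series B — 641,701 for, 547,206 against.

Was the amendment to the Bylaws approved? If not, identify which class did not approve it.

Series A: 4/5 of 11398632 = 9118905.60, rounded up to 9118906; 9,118,906 required, 9,118,906 in favor — approved.
Series B: a majority of 1283401 is 641701; 641,701 required, 641,701 in favor — approved.

Approved — every class gave the required vote.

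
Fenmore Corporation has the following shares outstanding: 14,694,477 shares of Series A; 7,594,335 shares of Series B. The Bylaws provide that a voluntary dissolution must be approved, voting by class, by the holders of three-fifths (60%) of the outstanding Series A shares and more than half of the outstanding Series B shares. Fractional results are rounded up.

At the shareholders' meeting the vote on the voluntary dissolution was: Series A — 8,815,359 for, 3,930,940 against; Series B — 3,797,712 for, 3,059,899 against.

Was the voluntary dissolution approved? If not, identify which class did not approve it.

Not approved — the Series A shares did not give the required vote.

Series A: 3/5 of 14694477 = 8816686.20, rounded up to 8816687; 8,816,687 required, 8,815,359 in favor — not approved.
Series B: a majority of 7594335 is 3797168; 3,797,168 required, 3,797,712 in favor — approved.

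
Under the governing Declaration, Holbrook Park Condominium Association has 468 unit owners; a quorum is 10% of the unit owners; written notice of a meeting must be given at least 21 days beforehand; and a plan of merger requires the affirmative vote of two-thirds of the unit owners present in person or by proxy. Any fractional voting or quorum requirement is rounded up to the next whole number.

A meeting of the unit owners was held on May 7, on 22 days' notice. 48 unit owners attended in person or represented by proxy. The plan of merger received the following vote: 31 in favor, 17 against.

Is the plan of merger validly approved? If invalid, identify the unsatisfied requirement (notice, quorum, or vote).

Invalid — vote requirement not satisfied.

Notice: 22 days given; 21 required. Satisfied.
Quorum: 10% of 468 = 46.80, rounded up to 47; 48 present. Satisfied.
Vote: requires two-thirds of those present (48); 2/3 of 48 = 32, so 32 needed; 31 in favor. Not satisfied.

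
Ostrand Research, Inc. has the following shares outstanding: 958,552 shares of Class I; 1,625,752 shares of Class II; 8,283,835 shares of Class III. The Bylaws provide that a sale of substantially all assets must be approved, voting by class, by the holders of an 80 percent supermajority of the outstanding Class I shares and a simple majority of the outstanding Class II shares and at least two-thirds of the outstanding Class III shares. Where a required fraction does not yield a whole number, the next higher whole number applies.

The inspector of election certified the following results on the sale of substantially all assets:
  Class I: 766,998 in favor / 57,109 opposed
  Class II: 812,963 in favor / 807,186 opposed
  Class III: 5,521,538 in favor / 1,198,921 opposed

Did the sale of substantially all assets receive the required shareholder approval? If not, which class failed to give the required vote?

Not approved — the Class III shares did not give the required vote.

Class I: 4/5 of 958552 = 766841.60, rounded up to 766842; 766,842 required, 766,998 in favor — approved.
Class II: a majority of 1625752 is 812877; 812,877 required, 812,963 in favor — approved.
Class III: 2/3 of 8283835 = 5522556.67, rounded up to 5522557; 5,522,557 required, 5,521,538 in favor — not approved.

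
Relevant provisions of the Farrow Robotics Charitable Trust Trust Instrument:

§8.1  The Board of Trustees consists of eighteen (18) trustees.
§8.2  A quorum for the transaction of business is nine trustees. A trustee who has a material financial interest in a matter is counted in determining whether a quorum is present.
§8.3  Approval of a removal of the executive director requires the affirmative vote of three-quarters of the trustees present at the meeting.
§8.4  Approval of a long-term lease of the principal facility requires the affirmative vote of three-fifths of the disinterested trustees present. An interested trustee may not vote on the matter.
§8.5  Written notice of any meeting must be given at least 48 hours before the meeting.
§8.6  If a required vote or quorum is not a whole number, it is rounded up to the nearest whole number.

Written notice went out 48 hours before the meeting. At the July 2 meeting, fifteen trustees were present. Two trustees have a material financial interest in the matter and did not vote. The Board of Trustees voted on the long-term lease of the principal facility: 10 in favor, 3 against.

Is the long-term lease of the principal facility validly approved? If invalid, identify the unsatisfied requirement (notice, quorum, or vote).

Valid — all requirements satisfied.

Notice: 48 hours given; 48 required (48 ≥ 48). Satisfied.
Quorum: 15 present (interested trustees count toward quorum); quorum is 9. Satisfied.
Vote: the long-term lease of the principal facility requires three-fifths of the disinterested trustees present (15 − 2 = 13). 3/5 of 13 = 7.80, rounded up to 8, so 8 affirmative votes are needed; 10 voted in favor. Satisfied.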